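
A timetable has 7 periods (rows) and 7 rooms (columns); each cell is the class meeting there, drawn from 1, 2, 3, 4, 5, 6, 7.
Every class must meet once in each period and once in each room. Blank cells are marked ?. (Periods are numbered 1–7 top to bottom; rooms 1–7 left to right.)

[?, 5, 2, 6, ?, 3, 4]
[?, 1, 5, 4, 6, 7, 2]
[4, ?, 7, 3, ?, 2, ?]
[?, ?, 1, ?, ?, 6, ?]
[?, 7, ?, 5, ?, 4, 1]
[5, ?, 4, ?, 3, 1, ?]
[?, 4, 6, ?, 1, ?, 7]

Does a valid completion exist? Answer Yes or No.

Period 1, room 5: period 1 has {2, 3, 4, 5, 6} and room 5 has {1, 3, 6}, so it must be 7.
Period 1, room 1: period 1 has {2, 3, 4, 5, 6, 7} and room 1 has {4, 5}, so it must be 1.
Period 2, room 1: period 2 has {1, 2, 4, 5, 6, 7} and room 1 has {1, 4, 5}, so it must be 3.
Period 3, room 2: period 3 has {2, 3, 4, 7} and room 2 has {1, 4, 5, 7}, so it must be 6.
Period 3, room 5: period 3 has {2, 3, 4, 6, 7} and room 5 has {1, 3, 6, 7}, so it must be 5.
Now period 3, room 7: period 3 together with room 7 already contain {1, 2, 3, 4, 5, 6, 7} — every symbol — so nothing can go there. The grid has no valid completion.

No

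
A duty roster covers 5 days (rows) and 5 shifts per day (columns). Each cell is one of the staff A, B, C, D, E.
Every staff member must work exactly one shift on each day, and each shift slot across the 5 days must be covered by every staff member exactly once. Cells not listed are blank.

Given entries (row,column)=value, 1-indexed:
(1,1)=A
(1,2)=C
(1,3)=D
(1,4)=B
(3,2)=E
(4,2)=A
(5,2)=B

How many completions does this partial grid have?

56

Day 1, shift 5: eliminating its day and shift leaves {E}.
Day 2, shift 1: eliminating its day and shift leaves {B, C, D, E}.
Day 2, shift 2: eliminating its day and shift leaves {D}.
Day 2, shift 3: eliminating its day and shift leaves {A, B, C, E}.
Day 2, shift 4: eliminating its day and shift leaves {A, C, D, E}.
Day 2, shift 5: eliminating its day and shift leaves {A, B, C, D, E}.
Day 3, shift 1: eliminating its day and shift leaves {B, C, D}.
Day 3, shift 3: eliminating its day and shift leaves {A, B, C}.
Day 3, shift 4: eliminating its day and shift leaves {A, C, D}.
Day 3, shift 5: eliminating its day and shift leaves {A, B, C, D}.
Day 4, shift 1: eliminating its day and shift leaves {B, C, D, E}.
Day 4, shift 3: eliminating its day and shift leaves {B, C, E}.
Day 4, shift 4: eliminating its day and shift leaves {C, D, E}.
Day 4, shift 5: eliminating its day and shift leaves {B, C, D, E}.
Day 5, shift 1: eliminating its day and shift leaves {C, D, E}.
Day 5, shift 3: eliminating its day and shift leaves {A, C, E}.
Day 5, shift 4: eliminating its day and shift leaves {A, C, D, E}.
Day 5, shift 5: eliminating its day and shift leaves {A, C, D, E}.
Enumerating the assignments across these blanks that avoid any day or shift repeat gives 56 completions.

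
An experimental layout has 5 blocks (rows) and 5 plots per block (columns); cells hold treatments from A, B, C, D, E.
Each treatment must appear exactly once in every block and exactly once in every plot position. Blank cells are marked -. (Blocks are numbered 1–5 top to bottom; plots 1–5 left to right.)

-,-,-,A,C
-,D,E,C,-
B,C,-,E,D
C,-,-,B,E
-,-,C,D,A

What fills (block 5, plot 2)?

Block 2, plot 1: block 2 has {C, D, E} and plot 1 has {B, C}, leaving only A.
Block 2, plot 5: block 2 has {A, C, D, E} and plot 5 has {A, C, D, E}, leaving only B.
Block 3, plot 3: block 3 has {B, C, D, E} and plot 3 has {C, E}, leaving only A.
Block 4, plot 2: block 4 has {B, C, E} and plot 2 has {C, D}, leaving only A.
Block 4, plot 3: block 4 has {A, B, C, E} and plot 3 has {A, C, E}, leaving only D.
Block 1, plot 3: block 1 has {A, C} and plot 3 has {A, C, D, E}, leaving only B.
Block 1, plot 2: block 1 has {A, B, C} and plot 2 has {A, C, D}, leaving only E.
Block 5 already has {A, C, D} and plot 2 already has {A, C, D, E}, so block 5, plot 2 must be B.

B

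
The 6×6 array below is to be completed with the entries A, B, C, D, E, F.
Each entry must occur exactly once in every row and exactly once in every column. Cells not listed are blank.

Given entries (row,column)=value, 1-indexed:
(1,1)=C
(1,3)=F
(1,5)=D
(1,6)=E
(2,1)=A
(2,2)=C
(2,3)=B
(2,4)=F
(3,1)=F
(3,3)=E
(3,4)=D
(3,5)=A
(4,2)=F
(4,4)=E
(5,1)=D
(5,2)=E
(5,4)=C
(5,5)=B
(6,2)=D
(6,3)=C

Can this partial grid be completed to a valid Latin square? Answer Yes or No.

No row or column among the givens repeats a symbol, and propagating forced cells runs into no contradiction.
One valid completion exists (for instance, C A F B D E / A C B F E D / F B E D A C / B F D E C A / D E A C B F / E D C A F B).

Yes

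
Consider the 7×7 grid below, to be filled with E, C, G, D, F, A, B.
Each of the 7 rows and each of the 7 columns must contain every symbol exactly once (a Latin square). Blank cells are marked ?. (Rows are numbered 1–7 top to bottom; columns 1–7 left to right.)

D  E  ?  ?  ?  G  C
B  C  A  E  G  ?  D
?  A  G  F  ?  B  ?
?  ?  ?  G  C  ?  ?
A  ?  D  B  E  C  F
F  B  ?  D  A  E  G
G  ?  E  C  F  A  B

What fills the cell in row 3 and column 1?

Row 1, column 4: row 1 has {E, C, G, D} and column 4 has {E, C, G, D, F, B}, leaving only A.
Row 1, column 5: row 1 has {E, C, G, D, A} and column 5 has {E, C, G, F, A}, leaving only B.
Row 1, column 3: row 1 has {E, C, G, D, A, B} and column 3 has {E, G, D, A}, leaving only F.
Row 2, column 6: row 2 has {E, C, G, D, A, B} and column 6 has {E, C, G, A, B}, leaving only F.
Row 3, column 5: row 3 has {G, F, A, B} and column 5 has {E, C, G, F, A, B}, leaving only D.
Row 3, column 7: row 3 has {G, D, F, A, B} and column 7 has {C, G, D, F, B}, leaving only E.
Row 3 already has {E, G, D, F, A, B} and column 1 already has {G, D, F, A, B}, so row 3, column 1 must be C.

C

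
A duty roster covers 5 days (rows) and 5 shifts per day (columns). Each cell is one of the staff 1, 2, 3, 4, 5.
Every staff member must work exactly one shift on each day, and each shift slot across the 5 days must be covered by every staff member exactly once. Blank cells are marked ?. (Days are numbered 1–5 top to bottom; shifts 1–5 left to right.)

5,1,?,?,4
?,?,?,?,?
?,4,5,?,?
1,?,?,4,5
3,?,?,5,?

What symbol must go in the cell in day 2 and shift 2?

Day 3, shift 1: day 3 has {4, 5} and shift 1 has {1, 3, 5}, leaving only 2.
Day 2, shift 1: day 2 has {} and shift 1 has {1, 2, 3, 5}, leaving only 4.
Day 5, shift 2: day 5 has {3, 5} and shift 2 has {1, 4}, leaving only 2.
Day 4, shift 2: day 4 has {1, 4, 5} and shift 2 has {1, 2, 4}, leaving only 3.
Day 2 already has {4} and shift 2 already has {1, 2, 3, 4}, so day 2, shift 2 must be 5.

5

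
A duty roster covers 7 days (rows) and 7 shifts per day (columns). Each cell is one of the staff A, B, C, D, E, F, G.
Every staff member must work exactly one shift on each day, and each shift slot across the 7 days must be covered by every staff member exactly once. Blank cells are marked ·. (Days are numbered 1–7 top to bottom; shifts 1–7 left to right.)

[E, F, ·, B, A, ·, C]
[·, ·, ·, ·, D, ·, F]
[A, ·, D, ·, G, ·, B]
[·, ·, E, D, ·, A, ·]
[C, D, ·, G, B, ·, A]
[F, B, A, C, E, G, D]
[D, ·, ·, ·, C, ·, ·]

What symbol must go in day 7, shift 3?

B

Day 1, shift 3: day 1 has {A, B, C, E, F} and shift 3 has {A, D, E}, leaving only G.
Day 1, shift 6: day 1 has {A, B, C, E, F, G} and shift 6 has {A, G}, leaving only D.
Day 4, shift 5: day 4 has {A, D, E} and shift 5 has {A, B, C, D, E, G}, leaving only F.
Day 4, shift 7: day 4 has {A, D, E, F} and shift 7 has {A, B, C, D, F}, leaving only G.
Day 4, shift 1: day 4 has {A, D, E, F, G} and shift 1 has {A, C, D, E, F}, leaving only B.
Day 2, shift 1: day 2 has {D, F} and shift 1 has {A, B, C, D, E, F}, leaving only G.
Day 4, shift 2: day 4 has {A, B, D, E, F, G} and shift 2 has {B, D, F}, leaving only C.
Day 3, shift 2: day 3 has {A, B, D, G} and shift 2 has {B, C, D, F}, leaving only E.
Day 2, shift 2: day 2 has {D, F, G} and shift 2 has {B, C, D, E, F}, leaving only A.
Day 2, shift 4: day 2 has {A, D, F, G} and shift 4 has {B, C, D, G}, leaving only E.
Day 3, shift 4: day 3 has {A, B, D, E, G} and shift 4 has {B, C, D, E, G}, leaving only F.
Day 3, shift 6: day 3 has {A, B, D, E, F, G} and shift 6 has {A, D, G}, leaving only C.
Day 2, shift 6: day 2 has {A, D, E, F, G} and shift 6 has {A, C, D, G}, leaving only B.
Day 2, shift 3: day 2 has {A, B, D, E, F, G} and shift 3 has {A, D, E, G}, leaving only C.
Day 5, shift 3: day 5 has {A, B, C, D, G} and shift 3 has {A, C, D, E, G}, leaving only F.
Day 7 already has {C, D} and shift 3 already has {A, C, D, E, F, G}, so day 7, shift 3 must be B.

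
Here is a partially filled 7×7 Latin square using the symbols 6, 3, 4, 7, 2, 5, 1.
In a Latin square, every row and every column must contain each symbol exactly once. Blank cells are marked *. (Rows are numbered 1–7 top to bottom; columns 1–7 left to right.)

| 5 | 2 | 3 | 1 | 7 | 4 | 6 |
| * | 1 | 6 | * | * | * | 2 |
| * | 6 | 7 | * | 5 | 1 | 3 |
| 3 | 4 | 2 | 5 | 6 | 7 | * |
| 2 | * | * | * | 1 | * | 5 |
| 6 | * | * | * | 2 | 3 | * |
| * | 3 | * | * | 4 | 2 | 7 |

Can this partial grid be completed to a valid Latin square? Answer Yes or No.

No row or column among the givens repeats a symbol, and propagating forced cells runs into no contradiction.
One valid completion exists (for instance, 5 2 3 1 7 4 6 / 7 1 6 4 3 5 2 / 4 6 7 2 5 1 3 / 3 4 2 5 6 7 1 / 2 7 4 3 1 6 5 / 6 5 1 7 2 3 4 / 1 3 5 6 4 2 7).

Yes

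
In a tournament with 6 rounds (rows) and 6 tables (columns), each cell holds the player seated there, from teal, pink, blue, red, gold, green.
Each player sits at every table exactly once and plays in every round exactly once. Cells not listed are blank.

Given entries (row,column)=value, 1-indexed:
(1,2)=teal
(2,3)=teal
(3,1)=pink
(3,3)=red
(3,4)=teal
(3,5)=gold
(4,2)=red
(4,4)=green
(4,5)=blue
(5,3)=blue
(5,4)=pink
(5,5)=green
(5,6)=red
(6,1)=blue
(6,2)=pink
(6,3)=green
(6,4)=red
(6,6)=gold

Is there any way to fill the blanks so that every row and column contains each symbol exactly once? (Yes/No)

Yes

No round or table among the givens repeats a symbol, and propagating forced cells runs into no contradiction.
One valid completion exists (for instance, green teal gold blue red pink / red green teal gold pink blue / pink blue red teal gold green / gold red pink green blue teal / teal gold blue pink green red / blue pink green red teal gold).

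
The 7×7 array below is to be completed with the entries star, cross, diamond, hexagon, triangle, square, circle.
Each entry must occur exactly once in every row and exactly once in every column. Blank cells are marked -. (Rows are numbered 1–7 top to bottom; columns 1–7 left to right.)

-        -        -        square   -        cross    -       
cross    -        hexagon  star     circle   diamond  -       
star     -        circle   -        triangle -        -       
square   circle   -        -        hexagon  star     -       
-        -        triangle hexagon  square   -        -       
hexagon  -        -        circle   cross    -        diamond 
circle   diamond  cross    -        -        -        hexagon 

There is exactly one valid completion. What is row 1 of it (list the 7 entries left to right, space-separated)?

Row 4, column 3: row 4 has {star, hexagon, square, circle} and column 3 has {cross, hexagon, triangle, circle}, leaving only diamond.
Row 1, column 3: row 1 has {cross, square} and column 3 has {cross, diamond, hexagon, triangle, circle}, leaving only star.
Row 1, column 5: row 1 has {star, cross, square} and column 5 has {cross, hexagon, triangle, square, circle}, leaving only diamond.
Row 1, column 1: row 1 has {star, cross, diamond, square} and column 1 has {star, cross, hexagon, square, circle}, leaving only triangle.
Row 1, column 2: row 1 has {star, cross, diamond, triangle, square} and column 2 has {diamond, circle}, leaving only hexagon.
Row 1, column 7: row 1 has {star, cross, diamond, hexagon, triangle, square} and column 7 has {diamond, hexagon}, leaving only circle.
So row 1 reads: triangle hexagon star square diamond cross circle.

triangle hexagon star square diamond cross circle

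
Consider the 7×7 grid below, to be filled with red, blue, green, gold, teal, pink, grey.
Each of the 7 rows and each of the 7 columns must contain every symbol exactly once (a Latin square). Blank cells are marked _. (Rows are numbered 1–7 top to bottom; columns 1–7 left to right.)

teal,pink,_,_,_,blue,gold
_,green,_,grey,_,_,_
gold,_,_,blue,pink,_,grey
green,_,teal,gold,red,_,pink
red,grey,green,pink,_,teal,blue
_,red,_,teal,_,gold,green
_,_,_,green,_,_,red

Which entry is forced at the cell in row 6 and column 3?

pink

Row 1, column 4: row 1 has {blue, gold, teal, pink} and column 4 has {blue, green, gold, teal, pink, grey}, leaving only red.
Row 1, column 3: row 1 has {red, blue, gold, teal, pink} and column 3 has {green, teal}, leaving only grey.
Row 1, column 5: row 1 has {red, blue, gold, teal, pink, grey} and column 5 has {red, pink}, leaving only green.
Row 2, column 7: row 2 has {green, grey} and column 7 has {red, blue, green, gold, pink, grey}, leaving only teal.
Row 3, column 2: row 3 has {blue, gold, pink, grey} and column 2 has {red, green, pink, grey}, leaving only teal.
Row 3, column 3: row 3 has {blue, gold, teal, pink, grey} and column 3 has {green, teal, grey}, leaving only red.
Row 3, column 6: row 3 has {red, blue, gold, teal, pink, grey} and column 6 has {blue, gold, teal}, leaving only green.
Row 4, column 2: row 4 has {red, green, gold, teal, pink} and column 2 has {red, green, teal, pink, grey}, leaving only blue.
Row 4, column 6: row 4 has {red, blue, green, gold, teal, pink} and column 6 has {blue, green, gold, teal}, leaving only grey.
Row 5, column 5: row 5 has {red, blue, green, teal, pink, grey} and column 5 has {red, green, pink}, leaving only gold.
Row 2, column 5: row 2 has {green, teal, grey} and column 5 has {red, green, gold, pink}, leaving only blue.
Row 2, column 1: row 2 has {blue, green, teal, grey} and column 1 has {red, green, gold, teal}, leaving only pink.
Row 2, column 3: row 2 has {blue, green, teal, pink, grey} and column 3 has {red, green, teal, grey}, leaving only gold.
Row 2, column 6: row 2 has {blue, green, gold, teal, pink, grey} and column 6 has {blue, green, gold, teal, grey}, leaving only red.
Row 6, column 5: row 6 has {red, green, gold, teal} and column 5 has {red, blue, green, gold, pink}, leaving only grey.
Row 6, column 1: row 6 has {red, green, gold, teal, grey} and column 1 has {red, green, gold, teal, pink}, leaving only blue.
Row 6 already has {red, blue, green, gold, teal, grey} and column 3 already has {red, green, gold, teal, grey}, so row 6, column 3 must be pink.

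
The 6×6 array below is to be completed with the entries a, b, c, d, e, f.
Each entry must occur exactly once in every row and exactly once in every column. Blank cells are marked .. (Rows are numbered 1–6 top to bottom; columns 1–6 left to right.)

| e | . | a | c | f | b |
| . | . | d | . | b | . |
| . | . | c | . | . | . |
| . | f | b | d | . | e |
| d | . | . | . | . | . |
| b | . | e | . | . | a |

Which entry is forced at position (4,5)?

c

Row 1, column 2: row 1 has {a, b, c, e, f} and column 2 has {f}, leaving only d.
Row 5, column 3: row 5 has {d} and column 3 has {a, b, c, d, e}, leaving only f.
Row 5, column 6: row 5 has {d, f} and column 6 has {a, b, e}, leaving only c.
Row 2, column 6: row 2 has {b, d} and column 6 has {a, b, c, e}, leaving only f.
Row 3, column 6: row 3 has {c} and column 6 has {a, b, c, e, f}, leaving only d.
Row 6, column 2: row 6 has {a, b, e} and column 2 has {d, f}, leaving only c.
Row 6, column 4: row 6 has {a, b, c, e} and column 4 has {c, d}, leaving only f.
Row 6, column 5: row 6 has {a, b, c, e, f} and column 5 has {b, f}, leaving only d.
Row 4, column 5 is narrowed to {a, c}.
If it were a, then row 5, column 5 would be left with no valid symbol.
So row 4, column 5 must be c.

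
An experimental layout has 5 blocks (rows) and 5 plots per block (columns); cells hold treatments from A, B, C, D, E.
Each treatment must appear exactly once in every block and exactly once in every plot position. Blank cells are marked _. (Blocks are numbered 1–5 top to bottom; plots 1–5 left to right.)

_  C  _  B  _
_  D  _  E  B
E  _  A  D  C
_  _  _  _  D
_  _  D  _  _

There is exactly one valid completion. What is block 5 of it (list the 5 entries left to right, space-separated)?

B A D C E

Block 1, plot 3: block 1 has {B, C} and plot 3 has {A, D}, leaving only E.
Block 1, plot 5: block 1 has {B, C, E} and plot 5 has {B, C, D}, leaving only A.
Block 5, plot 5: block 5 has {D} and plot 5 has {A, B, C, D}, leaving only E.
Block 1, plot 1: block 1 has {A, B, C, E} and plot 1 has {E}, leaving only D.
Block 2, plot 3: block 2 has {B, D, E} and plot 3 has {A, D, E}, leaving only C.
Block 2, plot 1: block 2 has {B, C, D, E} and plot 1 has {D, E}, leaving only A.
Block 3, plot 2: block 3 has {A, C, D, E} and plot 2 has {C, D}, leaving only B.
Block 5, plot 2: block 5 has {D, E} and plot 2 has {B, C, D}, leaving only A.
Block 5, plot 4: block 5 has {A, D, E} and plot 4 has {B, D, E}, leaving only C.
Block 5, plot 1: block 5 has {A, C, D, E} and plot 1 has {A, D, E}, leaving only B.
So block 5 reads: B A D C E.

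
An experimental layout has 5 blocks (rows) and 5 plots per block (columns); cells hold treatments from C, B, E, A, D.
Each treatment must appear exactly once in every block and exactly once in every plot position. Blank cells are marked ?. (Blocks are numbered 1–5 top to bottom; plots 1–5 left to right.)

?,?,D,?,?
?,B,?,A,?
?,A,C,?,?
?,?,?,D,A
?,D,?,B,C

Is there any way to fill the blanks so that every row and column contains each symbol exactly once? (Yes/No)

No

Block 2, plot 3: block 2 has {B, A} and plot 3 has {C, D}, so it must be E.
Block 2, plot 5: block 2 has {B, E, A} and plot 5 has {C, A}, so it must be D.
Block 2, plot 1: block 2 has {B, E, A, D} and plot 1 has {}, so it must be C.
Block 3, plot 4: block 3 has {C, A} and plot 4 has {B, A, D}, so it must be E.
Block 1, plot 4: block 1 has {D} and plot 4 has {B, E, A, D}, so it must be C.
Block 1, plot 2: block 1 has {C, D} and plot 2 has {B, A, D}, so it must be E.
Block 1, plot 5: block 1 has {C, E, D} and plot 5 has {C, A, D}, so it must be B.
Now block 3, plot 5: block 3 together with plot 5 already contain {C, B, E, A, D} — every symbol — so nothing can go there. The grid has no valid completion.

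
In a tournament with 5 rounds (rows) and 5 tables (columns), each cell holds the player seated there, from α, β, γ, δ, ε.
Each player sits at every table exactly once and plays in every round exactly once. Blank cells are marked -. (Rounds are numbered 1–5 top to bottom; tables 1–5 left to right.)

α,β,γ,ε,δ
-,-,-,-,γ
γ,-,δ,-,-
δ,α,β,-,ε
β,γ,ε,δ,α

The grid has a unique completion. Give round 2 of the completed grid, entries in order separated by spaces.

Round 2, table 1: round 2 has {γ} and table 1 has {α, β, γ, δ}, leaving only ε.
Round 2, table 2: round 2 has {γ, ε} and table 2 has {α, β, γ}, leaving only δ.
Round 2, table 3: round 2 has {γ, δ, ε} and table 3 has {β, γ, δ, ε}, leaving only α.
Round 2, table 4: round 2 has {α, γ, δ, ε} and table 4 has {δ, ε}, leaving only β.
So round 2 reads: ε δ α β γ.

ε δ α β γ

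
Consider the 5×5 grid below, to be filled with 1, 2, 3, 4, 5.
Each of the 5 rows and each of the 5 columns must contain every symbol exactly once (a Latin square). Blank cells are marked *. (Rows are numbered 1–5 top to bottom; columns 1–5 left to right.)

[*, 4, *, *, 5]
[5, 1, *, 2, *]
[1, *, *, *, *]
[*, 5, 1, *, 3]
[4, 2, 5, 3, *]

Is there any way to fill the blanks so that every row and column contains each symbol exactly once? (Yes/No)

No row or column among the givens repeats a symbol, and propagating forced cells runs into no contradiction.
One valid completion exists (for instance, 3 4 2 1 5 / 5 1 3 2 4 / 1 3 4 5 2 / 2 5 1 4 3 / 4 2 5 3 1).

Yes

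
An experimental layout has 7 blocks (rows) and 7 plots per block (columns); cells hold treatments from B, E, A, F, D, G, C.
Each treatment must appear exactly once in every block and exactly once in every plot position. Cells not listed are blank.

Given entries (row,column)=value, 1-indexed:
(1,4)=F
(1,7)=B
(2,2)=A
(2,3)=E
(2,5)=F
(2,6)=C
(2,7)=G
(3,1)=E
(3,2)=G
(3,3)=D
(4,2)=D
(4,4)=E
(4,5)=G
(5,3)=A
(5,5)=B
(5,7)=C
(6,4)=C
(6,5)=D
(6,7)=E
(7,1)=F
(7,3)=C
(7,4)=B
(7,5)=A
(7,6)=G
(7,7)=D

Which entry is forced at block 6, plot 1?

G

Block 1, plot 3: block 1 has {B, F} and plot 3 has {E, A, D, C}, leaving only G.
Block 2, plot 4: block 2 has {E, A, F, G, C} and plot 4 has {B, E, F, C}, leaving only D.
Block 2, plot 1: block 2 has {E, A, F, D, G, C} and plot 1 has {E, F}, leaving only B.
Block 3, plot 4: block 3 has {E, D, G} and plot 4 has {B, E, F, D, C}, leaving only A.
Block 3, plot 5: block 3 has {E, A, D, G} and plot 5 has {B, A, F, D, G}, leaving only C.
Block 1, plot 5: block 1 has {B, F, G} and plot 5 has {B, A, F, D, G, C}, leaving only E.
Block 1, plot 2: block 1 has {B, E, F, G} and plot 2 has {A, D, G}, leaving only C.
Block 3, plot 7: block 3 has {E, A, D, G, C} and plot 7 has {B, E, D, G, C}, leaving only F.
Block 3, plot 6: block 3 has {E, A, F, D, G, C} and plot 6 has {G, C}, leaving only B.
Block 4, plot 7: block 4 has {E, D, G} and plot 7 has {B, E, F, D, G, C}, leaving only A.
Block 4, plot 1: block 4 has {E, A, D, G} and plot 1 has {B, E, F}, leaving only C.
Block 4, plot 6: block 4 has {E, A, D, G, C} and plot 6 has {B, G, C}, leaving only F.
Block 4, plot 3: block 4 has {E, A, F, D, G, C} and plot 3 has {E, A, D, G, C}, leaving only B.
Block 5, plot 4: block 5 has {B, A, C} and plot 4 has {B, E, A, F, D, C}, leaving only G.
Block 5, plot 1: block 5 has {B, A, G, C} and plot 1 has {B, E, F, C}, leaving only D.
Block 1, plot 1: block 1 has {B, E, F, G, C} and plot 1 has {B, E, F, D, C}, leaving only A.
Block 6 already has {E, D, C} and plot 1 already has {B, E, A, F, D, C}, so block 6, plot 1 must be G.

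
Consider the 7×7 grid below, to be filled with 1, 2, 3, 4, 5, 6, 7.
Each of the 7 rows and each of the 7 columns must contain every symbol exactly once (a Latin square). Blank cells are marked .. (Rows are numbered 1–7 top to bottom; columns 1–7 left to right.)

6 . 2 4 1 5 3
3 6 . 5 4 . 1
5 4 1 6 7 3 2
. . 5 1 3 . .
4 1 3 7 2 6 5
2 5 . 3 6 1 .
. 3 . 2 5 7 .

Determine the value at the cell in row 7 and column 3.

6

Row 1, column 2: row 1 has {1, 2, 3, 4, 5, 6} and column 2 has {1, 3, 4, 5, 6}, leaving only 7.
Row 2, column 3: row 2 has {1, 3, 4, 5, 6} and column 3 has {1, 2, 3, 5}, leaving only 7.
Row 2, column 6: row 2 has {1, 3, 4, 5, 6, 7} and column 6 has {1, 3, 5, 6, 7}, leaving only 2.
Row 4, column 1: row 4 has {1, 3, 5} and column 1 has {2, 3, 4, 5, 6}, leaving only 7.
Row 4, column 2: row 4 has {1, 3, 5, 7} and column 2 has {1, 3, 4, 5, 6, 7}, leaving only 2.
Row 4, column 6: row 4 has {1, 2, 3, 5, 7} and column 6 has {1, 2, 3, 5, 6, 7}, leaving only 4.
Row 4, column 7: row 4 has {1, 2, 3, 4, 5, 7} and column 7 has {1, 2, 3, 5}, leaving only 6.
Row 6, column 3: row 6 has {1, 2, 3, 5, 6} and column 3 has {1, 2, 3, 5, 7}, leaving only 4.
Row 7 already has {2, 3, 5, 7} and column 3 already has {1, 2, 3, 4, 5, 7}, so row 7, column 3 must be 6.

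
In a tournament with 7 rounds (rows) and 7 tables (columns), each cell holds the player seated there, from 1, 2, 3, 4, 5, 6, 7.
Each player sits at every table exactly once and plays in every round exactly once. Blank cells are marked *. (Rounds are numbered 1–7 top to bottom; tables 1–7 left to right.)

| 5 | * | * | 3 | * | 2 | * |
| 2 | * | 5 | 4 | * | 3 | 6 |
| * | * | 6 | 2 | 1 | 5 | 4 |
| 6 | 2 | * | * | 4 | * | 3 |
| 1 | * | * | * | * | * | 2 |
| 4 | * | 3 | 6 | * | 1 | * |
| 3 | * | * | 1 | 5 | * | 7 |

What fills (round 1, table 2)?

Round 1, table 7: round 1 has {2, 3, 5} and table 7 has {2, 3, 4, 6, 7}, leaving only 1.
Round 2, table 5: round 2 has {2, 3, 4, 5, 6} and table 5 has {1, 4, 5}, leaving only 7.
Round 1, table 5: round 1 has {1, 2, 3, 5} and table 5 has {1, 4, 5, 7}, leaving only 6.
Round 2, table 2: round 2 has {2, 3, 4, 5, 6, 7} and table 2 has {2}, leaving only 1.
Round 3, table 1: round 3 has {1, 2, 4, 5, 6} and table 1 has {1, 2, 3, 4, 5, 6}, leaving only 7.
Round 3, table 2: round 3 has {1, 2, 4, 5, 6, 7} and table 2 has {1, 2}, leaving only 3.
Round 4, table 6: round 4 has {2, 3, 4, 6} and table 6 has {1, 2, 3, 5}, leaving only 7.
Round 4, table 3: round 4 has {2, 3, 4, 6, 7} and table 3 has {3, 5, 6}, leaving only 1.
Round 4, table 4: round 4 has {1, 2, 3, 4, 6, 7} and table 4 has {1, 2, 3, 4, 6}, leaving only 5.
Round 5, table 4: round 5 has {1, 2} and table 4 has {1, 2, 3, 4, 5, 6}, leaving only 7.
Round 5, table 3: round 5 has {1, 2, 7} and table 3 has {1, 3, 5, 6}, leaving only 4.
Round 1, table 3: round 1 has {1, 2, 3, 5, 6} and table 3 has {1, 3, 4, 5, 6}, leaving only 7.
Round 1 already has {1, 2, 3, 5, 6, 7} and table 2 already has {1, 2, 3}, so round 1, table 2 must be 4.

4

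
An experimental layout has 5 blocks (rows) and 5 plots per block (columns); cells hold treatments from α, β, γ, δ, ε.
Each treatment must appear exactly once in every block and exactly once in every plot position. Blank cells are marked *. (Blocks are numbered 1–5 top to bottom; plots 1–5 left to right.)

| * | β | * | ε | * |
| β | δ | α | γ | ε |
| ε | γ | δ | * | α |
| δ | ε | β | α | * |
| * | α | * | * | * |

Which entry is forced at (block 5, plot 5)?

Block 1, plot 3: block 1 has {β, ε} and plot 3 has {α, β, δ}, leaving only γ.
Block 1, plot 1: block 1 has {β, γ, ε} and plot 1 has {β, δ, ε}, leaving only α.
Block 1, plot 5: block 1 has {α, β, γ, ε} and plot 5 has {α, ε}, leaving only δ.
Block 3, plot 4: block 3 has {α, γ, δ, ε} and plot 4 has {α, γ, ε}, leaving only β.
Block 4, plot 5: block 4 has {α, β, δ, ε} and plot 5 has {α, δ, ε}, leaving only γ.
Block 5 already has {α} and plot 5 already has {α, γ, δ, ε}, so block 5, plot 5 must be β.

β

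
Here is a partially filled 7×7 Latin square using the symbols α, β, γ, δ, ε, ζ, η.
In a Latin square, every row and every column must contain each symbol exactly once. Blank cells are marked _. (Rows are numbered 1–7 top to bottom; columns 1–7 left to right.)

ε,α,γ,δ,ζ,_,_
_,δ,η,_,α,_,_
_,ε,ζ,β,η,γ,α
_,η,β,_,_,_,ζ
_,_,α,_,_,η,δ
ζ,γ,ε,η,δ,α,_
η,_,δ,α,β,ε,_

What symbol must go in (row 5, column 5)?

ε

Row 1, column 6: row 1 has {α, γ, δ, ε, ζ} and column 6 has {α, γ, ε, η}, leaving only β.
Row 1, column 7: row 1 has {α, β, γ, δ, ε, ζ} and column 7 has {α, δ, ζ}, leaving only η.
Row 2, column 6: row 2 has {α, δ, η} and column 6 has {α, β, γ, ε, η}, leaving only ζ.
Row 3, column 1: row 3 has {α, β, γ, ε, ζ, η} and column 1 has {ε, ζ, η}, leaving only δ.
Row 4, column 6: row 4 has {β, ζ, η} and column 6 has {α, β, γ, ε, ζ, η}, leaving only δ.
Row 6, column 7: row 6 has {α, γ, δ, ε, ζ, η} and column 7 has {α, δ, ζ, η}, leaving only β.
Row 7, column 2: row 7 has {α, β, δ, ε, η} and column 2 has {α, γ, δ, ε, η}, leaving only ζ.
Row 5, column 2: row 5 has {α, δ, η} and column 2 has {α, γ, δ, ε, ζ, η}, leaving only β.
Row 5, column 1: row 5 has {α, β, δ, η} and column 1 has {δ, ε, ζ, η}, leaving only γ.
Row 5 already has {α, β, γ, δ, η} and column 5 already has {α, β, δ, ζ, η}, so row 5, column 5 must be ε.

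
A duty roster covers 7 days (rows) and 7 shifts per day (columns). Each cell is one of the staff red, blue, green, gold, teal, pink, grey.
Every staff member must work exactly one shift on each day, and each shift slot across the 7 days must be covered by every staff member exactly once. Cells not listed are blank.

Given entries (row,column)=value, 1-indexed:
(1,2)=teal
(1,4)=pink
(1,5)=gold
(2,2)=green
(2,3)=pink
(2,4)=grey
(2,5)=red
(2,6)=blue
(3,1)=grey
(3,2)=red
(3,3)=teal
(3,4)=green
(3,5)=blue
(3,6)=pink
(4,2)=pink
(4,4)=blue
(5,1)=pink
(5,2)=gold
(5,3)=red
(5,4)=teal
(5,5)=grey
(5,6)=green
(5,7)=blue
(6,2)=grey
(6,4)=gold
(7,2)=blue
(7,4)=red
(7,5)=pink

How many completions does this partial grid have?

8

Day 1, shift 1: eliminating its day and shift leaves {red, blue, green}.
Day 1, shift 3: eliminating its day and shift leaves {blue, green, grey}.
Day 1, shift 6: eliminating its day and shift leaves {red, grey}.
Day 1, shift 7: eliminating its day and shift leaves {red, green, grey}.
Day 2, shift 1: eliminating its day and shift leaves {gold, teal}.
Day 2, shift 7: eliminating its day and shift leaves {gold, teal}.
Day 3, shift 7: eliminating its day and shift leaves {gold}.
Day 4, shift 1: eliminating its day and shift leaves {red, green, gold, teal}.
Day 4, shift 3: eliminating its day and shift leaves {green, gold, grey}.
Day 4, shift 5: eliminating its day and shift leaves {green, teal}.
Day 4, shift 6: eliminating its day and shift leaves {red, gold, teal, grey}.
Day 4, shift 7: eliminating its day and shift leaves {red, green, gold, teal, grey}.
Day 6, shift 1: eliminating its day and shift leaves {red, blue, green, teal}.
Day 6, shift 3: eliminating its day and shift leaves {blue, green}.
Day 6, shift 5: eliminating its day and shift leaves {green, teal}.
Day 6, shift 6: eliminating its day and shift leaves {red, teal}.
Day 6, shift 7: eliminating its day and shift leaves {red, green, teal, pink}.
Day 7, shift 1: eliminating its day and shift leaves {green, gold, teal}.
Day 7, shift 3: eliminating its day and shift leaves {green, gold, grey}.
Day 7, shift 6: eliminating its day and shift leaves {gold, teal, grey}.
Day 7, shift 7: eliminating its day and shift leaves {green, gold, teal, grey}.
Enumerating the assignments across these blanks that avoid any day or shift repeat gives 8 completions.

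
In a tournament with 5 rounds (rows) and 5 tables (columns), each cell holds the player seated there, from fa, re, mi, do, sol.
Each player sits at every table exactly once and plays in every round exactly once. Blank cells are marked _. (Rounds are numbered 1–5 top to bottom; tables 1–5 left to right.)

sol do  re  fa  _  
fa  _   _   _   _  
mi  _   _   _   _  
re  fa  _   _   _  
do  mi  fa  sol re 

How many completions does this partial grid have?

3

Round 1, table 5: eliminating its round and table leaves {mi}.
Round 2, table 2: eliminating its round and table leaves {re, sol}.
Round 2, table 3: eliminating its round and table leaves {mi, do, sol}.
Round 2, table 4: eliminating its round and table leaves {re, mi, do}.
Round 2, table 5: eliminating its round and table leaves {mi, do, sol}.
Round 3, table 2: eliminating its round and table leaves {re, sol}.
Round 3, table 3: eliminating its round and table leaves {do, sol}.
Round 3, table 4: eliminating its round and table leaves {re, do}.
Round 3, table 5: eliminating its round and table leaves {fa, do, sol}.
Round 4, table 3: eliminating its round and table leaves {mi, do, sol}.
Round 4, table 4: eliminating its round and table leaves {mi, do}.
Round 4, table 5: eliminating its round and table leaves {mi, do, sol}.
Enumerating the assignments across these blanks that avoid any round or table repeat gives 3 completions.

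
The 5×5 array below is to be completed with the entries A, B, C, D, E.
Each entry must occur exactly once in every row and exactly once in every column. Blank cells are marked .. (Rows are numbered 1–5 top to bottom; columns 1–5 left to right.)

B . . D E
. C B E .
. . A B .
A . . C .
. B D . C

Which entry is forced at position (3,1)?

Row 1, column 2: row 1 has {B, D, E} and column 2 has {B, C}, leaving only A.
Row 1, column 3: row 1 has {A, B, D, E} and column 3 has {A, B, D}, leaving only C.
Row 2, column 1: row 2 has {B, C, E} and column 1 has {A, B}, leaving only D.
Row 2, column 5: row 2 has {B, C, D, E} and column 5 has {C, E}, leaving only A.
Row 3, column 5: row 3 has {A, B} and column 5 has {A, C, E}, leaving only D.
Row 3, column 2: row 3 has {A, B, D} and column 2 has {A, B, C}, leaving only E.
Row 3 already has {A, B, D, E} and column 1 already has {A, B, D}, so row 3, column 1 must be C.

C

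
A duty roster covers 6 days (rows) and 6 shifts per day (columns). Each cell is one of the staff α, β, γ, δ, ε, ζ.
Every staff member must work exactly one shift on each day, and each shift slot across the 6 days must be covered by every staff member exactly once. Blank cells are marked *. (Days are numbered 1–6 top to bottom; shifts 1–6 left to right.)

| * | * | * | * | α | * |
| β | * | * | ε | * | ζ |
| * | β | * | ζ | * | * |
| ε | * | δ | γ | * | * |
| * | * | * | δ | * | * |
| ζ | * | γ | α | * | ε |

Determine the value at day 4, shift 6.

Day 1, shift 4: day 1 has {α} and shift 4 has {α, γ, δ, ε, ζ}, leaving only β.
Day 2, shift 3: day 2 has {β, ε, ζ} and shift 3 has {γ, δ}, leaving only α.
Day 3, shift 3: day 3 has {β, ζ} and shift 3 has {α, γ, δ}, leaving only ε.
Day 1, shift 3: day 1 has {α, β} and shift 3 has {α, γ, δ, ε}, leaving only ζ.
Day 5, shift 3: day 5 has {δ} and shift 3 has {α, γ, δ, ε, ζ}, leaving only β.
Day 6, shift 2: day 6 has {α, γ, ε, ζ} and shift 2 has {β}, leaving only δ.
Day 2, shift 2: day 2 has {α, β, ε, ζ} and shift 2 has {β, δ}, leaving only γ.
Day 1, shift 2: day 1 has {α, β, ζ} and shift 2 has {β, γ, δ}, leaving only ε.
Day 2, shift 5: day 2 has {α, β, γ, ε, ζ} and shift 5 has {α}, leaving only δ.
Day 3, shift 5: day 3 has {β, ε, ζ} and shift 5 has {α, δ}, leaving only γ.
Day 6, shift 5: day 6 has {α, γ, δ, ε, ζ} and shift 5 has {α, γ, δ}, leaving only β.
Day 4, shift 5: day 4 has {γ, δ, ε} and shift 5 has {α, β, γ, δ}, leaving only ζ.
Day 4, shift 2: day 4 has {γ, δ, ε, ζ} and shift 2 has {β, γ, δ, ε}, leaving only α.
Day 4 already has {α, γ, δ, ε, ζ} and shift 6 already has {ε, ζ}, so day 4, shift 6 must be β.

β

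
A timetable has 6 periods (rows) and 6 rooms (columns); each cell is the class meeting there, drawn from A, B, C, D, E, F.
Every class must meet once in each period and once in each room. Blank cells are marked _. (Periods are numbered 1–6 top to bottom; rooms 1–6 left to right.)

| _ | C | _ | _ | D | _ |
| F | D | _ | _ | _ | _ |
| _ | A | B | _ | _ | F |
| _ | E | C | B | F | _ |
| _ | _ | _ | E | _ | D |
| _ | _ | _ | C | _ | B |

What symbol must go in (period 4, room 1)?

D

Period 2, room 4: period 2 has {D, F} and room 4 has {B, C, E}, leaving only A.
Period 1, room 4: period 1 has {C, D} and room 4 has {A, B, C, E}, leaving only F.
Period 2, room 3: period 2 has {A, D, F} and room 3 has {B, C}, leaving only E.
Period 1, room 3: period 1 has {C, D, F} and room 3 has {B, C, E}, leaving only A.
Period 1, room 6: period 1 has {A, C, D, F} and room 6 has {B, D, F}, leaving only E.
Period 1, room 1: period 1 has {A, C, D, E, F} and room 1 has {F}, leaving only B.
Period 2, room 6: period 2 has {A, D, E, F} and room 6 has {B, D, E, F}, leaving only C.
Period 2, room 5: period 2 has {A, C, D, E, F} and room 5 has {D, F}, leaving only B.
Period 3, room 4: period 3 has {A, B, F} and room 4 has {A, B, C, E, F}, leaving only D.
Period 4, room 6: period 4 has {B, C, E, F} and room 6 has {B, C, D, E, F}, leaving only A.
Period 4 already has {A, B, C, E, F} and room 1 already has {B, F}, so period 4, room 1 must be D.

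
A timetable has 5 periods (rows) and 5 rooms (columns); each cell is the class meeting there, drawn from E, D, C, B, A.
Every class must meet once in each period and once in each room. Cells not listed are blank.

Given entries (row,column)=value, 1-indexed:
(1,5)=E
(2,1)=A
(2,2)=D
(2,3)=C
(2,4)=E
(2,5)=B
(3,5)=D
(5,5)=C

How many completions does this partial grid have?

56

Period 1, room 1: eliminating its period and room leaves {D, C, B}.
Period 1, room 2: eliminating its period and room leaves {C, B, A}.
Period 1, room 3: eliminating its period and room leaves {D, B, A}.
Period 1, room 4: eliminating its period and room leaves {D, C, B, A}.
Period 3, room 1: eliminating its period and room leaves {E, C, B}.
Period 3, room 2: eliminating its period and room leaves {E, C, B, A}.
Period 3, room 3: eliminating its period and room leaves {E, B, A}.
Period 3, room 4: eliminating its period and room leaves {C, B, A}.
Period 4, room 1: eliminating its period and room leaves {E, D, C, B}.
Period 4, room 2: eliminating its period and room leaves {E, C, B, A}.
Period 4, room 3: eliminating its period and room leaves {E, D, B, A}.
Period 4, room 4: eliminating its period and room leaves {D, C, B, A}.
Period 4, room 5: eliminating its period and room leaves {A}.
Period 5, room 1: eliminating its period and room leaves {E, D, B}.
Period 5, room 2: eliminating its period and room leaves {E, B, A}.
Period 5, room 3: eliminating its period and room leaves {E, D, B, A}.
Period 5, room 4: eliminating its period and room leaves {D, B, A}.
Enumerating the assignments across these blanks that avoid any period or room repeat gives 56 completions.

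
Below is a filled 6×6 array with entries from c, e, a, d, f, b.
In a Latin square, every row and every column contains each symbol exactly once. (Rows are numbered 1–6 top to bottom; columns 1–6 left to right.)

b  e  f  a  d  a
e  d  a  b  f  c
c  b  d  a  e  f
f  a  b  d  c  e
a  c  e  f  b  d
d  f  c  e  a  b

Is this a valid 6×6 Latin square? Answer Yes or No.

No

Row 1 contains a twice (at columns 4 and 6), so it is not a permutation.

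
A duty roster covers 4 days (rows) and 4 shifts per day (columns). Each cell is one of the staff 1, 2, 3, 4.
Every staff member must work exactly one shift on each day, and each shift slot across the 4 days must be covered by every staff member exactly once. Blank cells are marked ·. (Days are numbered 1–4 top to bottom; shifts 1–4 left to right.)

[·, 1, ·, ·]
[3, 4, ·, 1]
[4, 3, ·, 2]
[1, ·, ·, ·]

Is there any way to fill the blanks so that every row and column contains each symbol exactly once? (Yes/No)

No day or shift among the givens repeats a symbol, and propagating forced cells runs into no contradiction.
One valid completion exists (for instance, 2 1 4 3 / 3 4 2 1 / 4 3 1 2 / 1 2 3 4).

Yes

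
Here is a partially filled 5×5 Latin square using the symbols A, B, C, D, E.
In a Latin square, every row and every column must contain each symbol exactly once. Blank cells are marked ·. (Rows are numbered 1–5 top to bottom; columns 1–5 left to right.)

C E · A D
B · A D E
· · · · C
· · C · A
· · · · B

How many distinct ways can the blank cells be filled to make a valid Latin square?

Row 1, column 3: eliminating its row and column leaves {B}.
Row 2, column 2: eliminating its row and column leaves {C}.
Row 3, column 1: eliminating its row and column leaves {A, D, E}.
Row 3, column 2: eliminating its row and column leaves {A, B, D}.
Row 3, column 3: eliminating its row and column leaves {B, D, E}.
Row 3, column 4: eliminating its row and column leaves {B, E}.
Row 4, column 1: eliminating its row and column leaves {D, E}.
Row 4, column 2: eliminating its row and column leaves {B, D}.
Row 4, column 4: eliminating its row and column leaves {B, E}.
Row 5, column 1: eliminating its row and column leaves {A, D, E}.
Row 5, column 2: eliminating its row and column leaves {A, C, D}.
Row 5, column 3: eliminating its row and column leaves {D, E}.
Row 5, column 4: eliminating its row and column leaves {C, E}.
Enumerating the assignments across these blanks that avoid any row or column repeat gives 3 completions.

3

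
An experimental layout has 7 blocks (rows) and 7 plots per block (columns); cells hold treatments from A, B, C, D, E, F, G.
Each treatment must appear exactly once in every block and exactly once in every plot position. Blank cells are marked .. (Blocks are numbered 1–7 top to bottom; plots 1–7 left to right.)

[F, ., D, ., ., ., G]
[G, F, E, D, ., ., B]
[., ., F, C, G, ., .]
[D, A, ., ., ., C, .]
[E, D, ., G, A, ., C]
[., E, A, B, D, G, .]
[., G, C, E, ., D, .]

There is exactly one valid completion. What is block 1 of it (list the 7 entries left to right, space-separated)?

Block 1, plot 4: block 1 has {D, F, G} and plot 4 has {B, C, D, E, G}, leaving only A.
Block 2, plot 5: block 2 has {B, D, E, F, G} and plot 5 has {A, D, G}, leaving only C.
Block 2, plot 6: block 2 has {B, C, D, E, F, G} and plot 6 has {C, D, G}, leaving only A.
Block 3, plot 2: block 3 has {C, F, G} and plot 2 has {A, D, E, F, G}, leaving only B.
Block 1, plot 2: block 1 has {A, D, F, G} and plot 2 has {A, B, D, E, F, G}, leaving only C.
Block 3, plot 1: block 3 has {B, C, F, G} and plot 1 has {D, E, F, G}, leaving only A.
Block 3, plot 6: block 3 has {A, B, C, F, G} and plot 6 has {A, C, D, G}, leaving only E.
Block 1, plot 6: block 1 has {A, C, D, F, G} and plot 6 has {A, C, D, E, G}, leaving only B.
Block 1, plot 5: block 1 has {A, B, C, D, F, G} and plot 5 has {A, C, D, G}, leaving only E.
So block 1 reads: F C D A E B G.

F C D A E B G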